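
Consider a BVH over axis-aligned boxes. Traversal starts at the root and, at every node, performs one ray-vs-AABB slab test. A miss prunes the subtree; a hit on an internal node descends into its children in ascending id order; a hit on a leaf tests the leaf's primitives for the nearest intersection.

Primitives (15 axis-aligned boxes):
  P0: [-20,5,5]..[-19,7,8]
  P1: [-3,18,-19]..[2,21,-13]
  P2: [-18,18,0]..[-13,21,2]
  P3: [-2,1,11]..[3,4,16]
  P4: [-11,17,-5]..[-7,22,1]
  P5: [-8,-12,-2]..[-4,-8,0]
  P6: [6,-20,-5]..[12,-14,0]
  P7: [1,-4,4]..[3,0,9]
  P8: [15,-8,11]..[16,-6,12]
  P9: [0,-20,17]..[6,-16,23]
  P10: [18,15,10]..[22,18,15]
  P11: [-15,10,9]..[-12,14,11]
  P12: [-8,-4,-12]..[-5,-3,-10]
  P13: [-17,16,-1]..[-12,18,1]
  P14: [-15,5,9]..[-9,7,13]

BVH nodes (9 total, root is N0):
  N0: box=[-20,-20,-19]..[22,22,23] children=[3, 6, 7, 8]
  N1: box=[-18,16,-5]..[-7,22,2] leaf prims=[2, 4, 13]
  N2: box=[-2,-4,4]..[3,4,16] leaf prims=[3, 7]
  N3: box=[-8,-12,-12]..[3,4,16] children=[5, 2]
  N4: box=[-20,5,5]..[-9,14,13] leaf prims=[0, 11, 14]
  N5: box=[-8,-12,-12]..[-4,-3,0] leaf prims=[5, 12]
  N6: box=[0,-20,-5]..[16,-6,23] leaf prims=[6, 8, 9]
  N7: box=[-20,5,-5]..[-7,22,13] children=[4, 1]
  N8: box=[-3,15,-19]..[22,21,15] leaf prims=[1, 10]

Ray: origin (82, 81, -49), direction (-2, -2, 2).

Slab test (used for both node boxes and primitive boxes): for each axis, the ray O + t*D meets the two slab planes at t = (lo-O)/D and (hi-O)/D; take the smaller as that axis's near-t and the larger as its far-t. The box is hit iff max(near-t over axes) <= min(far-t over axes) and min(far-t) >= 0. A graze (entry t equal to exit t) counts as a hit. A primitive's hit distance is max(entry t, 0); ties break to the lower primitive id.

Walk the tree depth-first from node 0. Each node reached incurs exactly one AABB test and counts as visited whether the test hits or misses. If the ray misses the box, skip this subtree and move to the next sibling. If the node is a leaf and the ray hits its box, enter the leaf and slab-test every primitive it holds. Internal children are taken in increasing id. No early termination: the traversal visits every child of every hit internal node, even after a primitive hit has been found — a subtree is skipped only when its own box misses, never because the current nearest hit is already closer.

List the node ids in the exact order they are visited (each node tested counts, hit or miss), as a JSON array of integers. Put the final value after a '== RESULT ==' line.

Trace the traversal:
N0 x:[30,51] y:[59/2,101/2] z:[15,36] -> hit [30,36], descend [3, 6, 7, 8]
  N3 x:[79/2,45] y:[77/2,93/2] z:[37/2,65/2] -> miss, prune
  N6 x:[33,41] y:[87/2,101/2] z:[22,36] -> miss, prune
  N7 x:[89/2,51] y:[59/2,38] z:[22,31] -> miss, prune
  N8 x:[30,85/2] y:[30,33] z:[15,32] -> hit [30,32] leaf, test {P1(miss), P10@t=63/2}

order=[0, 3, 6, 7, 8]  |boxes|=5  |leaves|=1  hit=P10

== RESULT ==
[0, 3, 6, 7, 8]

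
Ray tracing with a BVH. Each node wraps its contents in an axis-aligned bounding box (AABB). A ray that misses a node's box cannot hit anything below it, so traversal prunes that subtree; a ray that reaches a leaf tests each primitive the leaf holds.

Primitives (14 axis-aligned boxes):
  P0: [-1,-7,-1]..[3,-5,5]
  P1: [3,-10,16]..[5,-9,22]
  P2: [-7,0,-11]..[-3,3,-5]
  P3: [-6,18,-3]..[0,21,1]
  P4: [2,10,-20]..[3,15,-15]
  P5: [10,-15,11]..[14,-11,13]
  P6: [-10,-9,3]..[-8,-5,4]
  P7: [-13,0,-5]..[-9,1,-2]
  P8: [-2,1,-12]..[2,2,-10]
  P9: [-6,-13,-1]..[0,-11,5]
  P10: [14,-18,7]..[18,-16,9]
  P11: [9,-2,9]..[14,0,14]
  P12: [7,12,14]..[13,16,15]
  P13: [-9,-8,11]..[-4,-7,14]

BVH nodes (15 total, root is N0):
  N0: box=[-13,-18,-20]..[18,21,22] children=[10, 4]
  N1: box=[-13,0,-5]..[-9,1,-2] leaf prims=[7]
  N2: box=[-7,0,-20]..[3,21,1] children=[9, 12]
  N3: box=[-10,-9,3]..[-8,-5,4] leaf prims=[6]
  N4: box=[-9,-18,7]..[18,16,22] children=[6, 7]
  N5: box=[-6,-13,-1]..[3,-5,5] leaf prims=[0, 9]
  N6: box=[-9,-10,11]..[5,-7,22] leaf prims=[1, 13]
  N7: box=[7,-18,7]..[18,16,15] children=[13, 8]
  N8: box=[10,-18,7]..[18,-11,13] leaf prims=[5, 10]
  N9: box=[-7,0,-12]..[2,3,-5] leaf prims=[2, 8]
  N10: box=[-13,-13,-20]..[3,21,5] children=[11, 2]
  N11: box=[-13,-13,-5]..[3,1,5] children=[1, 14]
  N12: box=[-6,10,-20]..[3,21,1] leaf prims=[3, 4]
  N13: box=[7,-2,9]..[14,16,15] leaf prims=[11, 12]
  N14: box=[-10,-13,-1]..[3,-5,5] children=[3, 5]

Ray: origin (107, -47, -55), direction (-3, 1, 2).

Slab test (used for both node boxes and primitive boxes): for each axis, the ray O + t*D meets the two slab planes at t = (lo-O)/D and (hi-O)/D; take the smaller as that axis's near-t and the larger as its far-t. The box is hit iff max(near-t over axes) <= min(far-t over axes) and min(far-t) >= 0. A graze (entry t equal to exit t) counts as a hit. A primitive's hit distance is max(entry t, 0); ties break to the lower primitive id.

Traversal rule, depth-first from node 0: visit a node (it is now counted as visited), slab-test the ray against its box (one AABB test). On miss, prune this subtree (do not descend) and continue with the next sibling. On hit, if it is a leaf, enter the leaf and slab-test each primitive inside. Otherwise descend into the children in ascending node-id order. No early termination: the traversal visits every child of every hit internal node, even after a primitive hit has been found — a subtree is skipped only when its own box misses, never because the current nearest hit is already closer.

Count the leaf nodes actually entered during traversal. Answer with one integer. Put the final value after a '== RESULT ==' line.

Trace the traversal:
N0 x:[89/3,40] y:[29,68] z:[35/2,77/2] -> hit [89/3,77/2], descend [4, 10]
  N4 x:[89/3,116/3] y:[29,63] z:[31,77/2] -> hit [31,77/2], descend [6, 7]
    N6 x:[34,116/3] y:[37,40] z:[33,77/2] -> hit [37,77/2] leaf, test {P1(miss), P13(miss)}
    N7 x:[89/3,100/3] y:[29,63] z:[31,35] -> hit [31,100/3], descend [8, 13]
      N8 x:[89/3,97/3] y:[29,36] z:[31,34] -> hit [31,97/3] leaf, test {P5(miss), P10@t=31}
      N13 x:[31,100/3] y:[45,63] z:[32,35] -> miss, prune
  N10 x:[104/3,40] y:[34,68] z:[35/2,30] -> miss, prune

Summary -> nodes [0, 4, 6, 7, 8, 13, 10]; box-tests=7; leaf-entries=2; first=P10

== RESULT ==
2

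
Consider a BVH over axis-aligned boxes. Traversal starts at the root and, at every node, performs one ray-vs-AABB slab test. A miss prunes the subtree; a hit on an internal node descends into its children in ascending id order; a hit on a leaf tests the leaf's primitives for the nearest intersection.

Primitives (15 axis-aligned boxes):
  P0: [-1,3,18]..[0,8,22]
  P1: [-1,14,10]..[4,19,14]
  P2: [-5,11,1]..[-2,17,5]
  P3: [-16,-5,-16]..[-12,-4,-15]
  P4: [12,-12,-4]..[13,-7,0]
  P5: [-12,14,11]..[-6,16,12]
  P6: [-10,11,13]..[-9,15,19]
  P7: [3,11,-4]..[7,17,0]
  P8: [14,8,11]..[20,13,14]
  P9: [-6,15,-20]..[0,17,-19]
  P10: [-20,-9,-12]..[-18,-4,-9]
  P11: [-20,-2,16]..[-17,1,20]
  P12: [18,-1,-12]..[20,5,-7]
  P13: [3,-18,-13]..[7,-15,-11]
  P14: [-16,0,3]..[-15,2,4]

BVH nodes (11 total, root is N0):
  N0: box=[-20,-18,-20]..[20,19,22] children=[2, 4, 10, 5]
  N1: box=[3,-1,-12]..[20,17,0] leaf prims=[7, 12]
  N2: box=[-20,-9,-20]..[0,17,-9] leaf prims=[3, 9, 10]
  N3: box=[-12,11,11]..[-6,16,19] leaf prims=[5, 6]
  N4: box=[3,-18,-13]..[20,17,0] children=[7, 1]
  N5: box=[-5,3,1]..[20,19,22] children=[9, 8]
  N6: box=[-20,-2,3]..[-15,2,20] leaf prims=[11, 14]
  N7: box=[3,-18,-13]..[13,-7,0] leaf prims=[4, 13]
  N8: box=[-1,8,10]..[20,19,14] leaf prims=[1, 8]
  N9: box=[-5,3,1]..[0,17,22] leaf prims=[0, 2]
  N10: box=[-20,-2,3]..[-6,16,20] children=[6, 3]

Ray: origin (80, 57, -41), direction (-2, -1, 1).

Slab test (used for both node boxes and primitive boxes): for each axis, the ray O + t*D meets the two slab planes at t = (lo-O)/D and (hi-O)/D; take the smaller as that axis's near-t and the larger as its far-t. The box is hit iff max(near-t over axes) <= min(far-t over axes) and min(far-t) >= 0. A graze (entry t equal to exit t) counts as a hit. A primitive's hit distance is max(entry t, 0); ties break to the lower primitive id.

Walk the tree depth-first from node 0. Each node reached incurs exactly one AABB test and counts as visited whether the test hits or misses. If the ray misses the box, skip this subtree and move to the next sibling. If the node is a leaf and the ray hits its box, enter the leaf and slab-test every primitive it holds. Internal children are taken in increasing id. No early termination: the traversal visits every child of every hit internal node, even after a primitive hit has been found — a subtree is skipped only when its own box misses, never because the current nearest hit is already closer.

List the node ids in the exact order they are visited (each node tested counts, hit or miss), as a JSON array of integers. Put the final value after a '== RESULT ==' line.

Traverse from the root:
N0 x:[30,50] y:[38,75] z:[21,63] -> hit [38,50], descend [2, 4, 5, 10]
  N2 x:[40,50] y:[40,66] z:[21,32] -> miss, prune
  N4 x:[30,77/2] y:[40,75] z:[28,41] -> miss, prune
  N5 x:[30,85/2] y:[38,54] z:[42,63] -> hit [42,85/2], descend [8, 9]
    N8 x:[30,81/2] y:[38,49] z:[51,55] -> miss, prune
    N9 x:[40,85/2] y:[40,54] z:[42,63] -> hit [42,85/2] leaf, test {P0(miss), P2@t=42}
  N10 x:[43,50] y:[41,59] z:[44,61] -> hit [44,50], descend [3, 6]
    N3 x:[43,46] y:[41,46] z:[52,60] -> miss, prune
    N6 x:[95/2,50] y:[55,59] z:[44,61] -> miss, prune

order=[0, 2, 4, 5, 8, 9, 10, 3, 6]  |boxes|=9  |leaves|=1  hit=P2

== RESULT ==
[0, 2, 4, 5, 8, 9, 10, 3, 6]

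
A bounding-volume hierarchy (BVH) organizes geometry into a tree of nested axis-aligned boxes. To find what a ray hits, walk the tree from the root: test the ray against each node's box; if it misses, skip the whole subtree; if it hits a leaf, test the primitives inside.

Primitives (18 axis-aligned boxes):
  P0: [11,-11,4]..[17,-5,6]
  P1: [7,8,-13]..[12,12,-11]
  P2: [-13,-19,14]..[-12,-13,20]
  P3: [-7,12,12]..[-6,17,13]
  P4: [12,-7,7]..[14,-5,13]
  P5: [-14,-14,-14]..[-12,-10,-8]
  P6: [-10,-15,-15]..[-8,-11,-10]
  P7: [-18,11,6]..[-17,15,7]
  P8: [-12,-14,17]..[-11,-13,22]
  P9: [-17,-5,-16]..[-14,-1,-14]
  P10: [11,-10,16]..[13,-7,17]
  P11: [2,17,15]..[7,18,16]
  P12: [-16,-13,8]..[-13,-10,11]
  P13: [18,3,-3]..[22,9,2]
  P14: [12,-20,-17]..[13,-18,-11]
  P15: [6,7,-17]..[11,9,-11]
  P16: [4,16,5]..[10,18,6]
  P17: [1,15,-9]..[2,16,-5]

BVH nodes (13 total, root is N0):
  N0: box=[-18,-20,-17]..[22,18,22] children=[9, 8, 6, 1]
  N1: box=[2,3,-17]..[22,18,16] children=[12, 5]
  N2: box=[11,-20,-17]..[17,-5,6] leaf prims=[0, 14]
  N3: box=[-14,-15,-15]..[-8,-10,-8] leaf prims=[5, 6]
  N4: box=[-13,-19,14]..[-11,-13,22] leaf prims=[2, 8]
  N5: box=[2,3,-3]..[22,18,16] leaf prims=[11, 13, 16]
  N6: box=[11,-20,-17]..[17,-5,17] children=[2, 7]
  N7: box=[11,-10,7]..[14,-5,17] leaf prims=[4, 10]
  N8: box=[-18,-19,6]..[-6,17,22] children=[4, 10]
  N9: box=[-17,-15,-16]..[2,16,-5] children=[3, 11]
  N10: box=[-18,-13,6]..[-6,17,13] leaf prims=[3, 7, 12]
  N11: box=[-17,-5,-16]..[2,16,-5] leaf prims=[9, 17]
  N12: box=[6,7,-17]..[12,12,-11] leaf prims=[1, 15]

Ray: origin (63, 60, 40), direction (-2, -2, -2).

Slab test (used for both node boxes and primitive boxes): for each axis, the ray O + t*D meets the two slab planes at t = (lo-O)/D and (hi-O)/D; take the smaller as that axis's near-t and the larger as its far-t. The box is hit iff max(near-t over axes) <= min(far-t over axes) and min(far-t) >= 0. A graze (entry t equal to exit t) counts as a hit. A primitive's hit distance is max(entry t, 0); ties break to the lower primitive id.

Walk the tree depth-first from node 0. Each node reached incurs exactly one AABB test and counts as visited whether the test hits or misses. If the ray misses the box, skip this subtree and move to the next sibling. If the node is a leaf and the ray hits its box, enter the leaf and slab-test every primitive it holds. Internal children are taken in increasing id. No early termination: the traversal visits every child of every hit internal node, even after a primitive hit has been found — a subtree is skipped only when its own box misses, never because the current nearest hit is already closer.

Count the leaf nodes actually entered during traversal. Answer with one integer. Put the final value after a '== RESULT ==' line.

Trace the traversal:
N0 x:[41/2,81/2] y:[21,40] z:[9,57/2] -> hit [21,57/2], descend [1, 6, 8, 9]
  N1 x:[41/2,61/2] y:[21,57/2] z:[12,57/2] -> hit [21,57/2], descend [5, 12]
    N5 x:[41/2,61/2] y:[21,57/2] z:[12,43/2] -> hit [21,43/2] leaf, test {P11(miss), P13(miss), P16(miss)}
    N12 x:[51/2,57/2] y:[24,53/2] z:[51/2,57/2] -> hit [51/2,53/2] leaf, test {P1@t=51/2, P15@t=26}
  N6 x:[23,26] y:[65/2,40] z:[23/2,57/2] -> miss, prune
  N8 x:[69/2,81/2] y:[43/2,79/2] z:[9,17] -> miss, prune
  N9 x:[61/2,40] y:[22,75/2] z:[45/2,28] -> miss, prune

7 AABB tests over nodes [0, 1, 5, 12, 6, 8, 9]; 2 leaves entered; closest P1.

== RESULT ==
2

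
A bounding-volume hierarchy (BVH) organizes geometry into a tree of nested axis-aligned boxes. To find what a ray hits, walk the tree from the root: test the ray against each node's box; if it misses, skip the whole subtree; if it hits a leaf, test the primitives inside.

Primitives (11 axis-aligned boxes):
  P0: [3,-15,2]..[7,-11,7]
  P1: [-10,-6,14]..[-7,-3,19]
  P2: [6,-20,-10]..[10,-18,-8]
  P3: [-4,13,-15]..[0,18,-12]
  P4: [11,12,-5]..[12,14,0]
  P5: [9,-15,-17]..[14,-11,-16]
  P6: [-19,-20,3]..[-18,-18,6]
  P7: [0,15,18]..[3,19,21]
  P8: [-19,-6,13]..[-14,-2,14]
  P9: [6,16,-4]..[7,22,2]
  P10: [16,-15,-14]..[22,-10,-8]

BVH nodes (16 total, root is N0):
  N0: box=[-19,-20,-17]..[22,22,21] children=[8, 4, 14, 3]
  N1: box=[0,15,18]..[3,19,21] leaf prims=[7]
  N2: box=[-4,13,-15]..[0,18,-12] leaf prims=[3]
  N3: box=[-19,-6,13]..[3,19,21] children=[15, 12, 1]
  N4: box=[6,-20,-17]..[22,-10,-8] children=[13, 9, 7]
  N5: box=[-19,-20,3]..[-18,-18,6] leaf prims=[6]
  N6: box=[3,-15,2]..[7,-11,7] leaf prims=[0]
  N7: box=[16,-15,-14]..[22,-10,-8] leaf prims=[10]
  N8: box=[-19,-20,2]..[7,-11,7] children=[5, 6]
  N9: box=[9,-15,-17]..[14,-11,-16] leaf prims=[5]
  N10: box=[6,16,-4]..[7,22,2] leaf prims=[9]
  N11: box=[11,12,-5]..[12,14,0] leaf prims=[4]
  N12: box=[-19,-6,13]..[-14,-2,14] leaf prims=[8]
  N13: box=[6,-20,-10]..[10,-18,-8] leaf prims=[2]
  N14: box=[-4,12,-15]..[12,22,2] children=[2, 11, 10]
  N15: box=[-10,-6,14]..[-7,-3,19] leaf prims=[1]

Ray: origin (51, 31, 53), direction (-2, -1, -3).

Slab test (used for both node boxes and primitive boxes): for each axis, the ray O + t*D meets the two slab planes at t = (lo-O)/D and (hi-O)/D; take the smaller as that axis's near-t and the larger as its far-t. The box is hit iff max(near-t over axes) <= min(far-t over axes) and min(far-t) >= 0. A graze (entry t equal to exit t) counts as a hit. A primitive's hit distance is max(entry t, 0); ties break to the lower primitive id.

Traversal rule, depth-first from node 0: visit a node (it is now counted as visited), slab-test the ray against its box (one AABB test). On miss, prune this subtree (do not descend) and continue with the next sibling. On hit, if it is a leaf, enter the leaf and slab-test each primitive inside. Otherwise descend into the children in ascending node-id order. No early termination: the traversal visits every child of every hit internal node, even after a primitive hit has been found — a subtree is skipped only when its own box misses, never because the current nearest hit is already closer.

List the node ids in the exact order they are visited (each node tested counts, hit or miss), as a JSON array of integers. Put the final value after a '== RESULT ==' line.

Walk:
N0 x:[29/2,35] y:[9,51] z:[32/3,70/3] -> hit [29/2,70/3], descend [3, 4, 8, 14]
  N3 x:[24,35] y:[12,37] z:[32/3,40/3] -> miss, prune
  N4 x:[29/2,45/2] y:[41,51] z:[61/3,70/3] -> miss, prune
  N8 x:[22,35] y:[42,51] z:[46/3,17] -> miss, prune
  N14 x:[39/2,55/2] y:[9,19] z:[17,68/3] -> miss, prune

Visited [0, 3, 4, 8, 14]. Tests: 5 box, 0 leaf. Nearest: miss.

== RESULT ==
[0, 3, 4, 8, 14]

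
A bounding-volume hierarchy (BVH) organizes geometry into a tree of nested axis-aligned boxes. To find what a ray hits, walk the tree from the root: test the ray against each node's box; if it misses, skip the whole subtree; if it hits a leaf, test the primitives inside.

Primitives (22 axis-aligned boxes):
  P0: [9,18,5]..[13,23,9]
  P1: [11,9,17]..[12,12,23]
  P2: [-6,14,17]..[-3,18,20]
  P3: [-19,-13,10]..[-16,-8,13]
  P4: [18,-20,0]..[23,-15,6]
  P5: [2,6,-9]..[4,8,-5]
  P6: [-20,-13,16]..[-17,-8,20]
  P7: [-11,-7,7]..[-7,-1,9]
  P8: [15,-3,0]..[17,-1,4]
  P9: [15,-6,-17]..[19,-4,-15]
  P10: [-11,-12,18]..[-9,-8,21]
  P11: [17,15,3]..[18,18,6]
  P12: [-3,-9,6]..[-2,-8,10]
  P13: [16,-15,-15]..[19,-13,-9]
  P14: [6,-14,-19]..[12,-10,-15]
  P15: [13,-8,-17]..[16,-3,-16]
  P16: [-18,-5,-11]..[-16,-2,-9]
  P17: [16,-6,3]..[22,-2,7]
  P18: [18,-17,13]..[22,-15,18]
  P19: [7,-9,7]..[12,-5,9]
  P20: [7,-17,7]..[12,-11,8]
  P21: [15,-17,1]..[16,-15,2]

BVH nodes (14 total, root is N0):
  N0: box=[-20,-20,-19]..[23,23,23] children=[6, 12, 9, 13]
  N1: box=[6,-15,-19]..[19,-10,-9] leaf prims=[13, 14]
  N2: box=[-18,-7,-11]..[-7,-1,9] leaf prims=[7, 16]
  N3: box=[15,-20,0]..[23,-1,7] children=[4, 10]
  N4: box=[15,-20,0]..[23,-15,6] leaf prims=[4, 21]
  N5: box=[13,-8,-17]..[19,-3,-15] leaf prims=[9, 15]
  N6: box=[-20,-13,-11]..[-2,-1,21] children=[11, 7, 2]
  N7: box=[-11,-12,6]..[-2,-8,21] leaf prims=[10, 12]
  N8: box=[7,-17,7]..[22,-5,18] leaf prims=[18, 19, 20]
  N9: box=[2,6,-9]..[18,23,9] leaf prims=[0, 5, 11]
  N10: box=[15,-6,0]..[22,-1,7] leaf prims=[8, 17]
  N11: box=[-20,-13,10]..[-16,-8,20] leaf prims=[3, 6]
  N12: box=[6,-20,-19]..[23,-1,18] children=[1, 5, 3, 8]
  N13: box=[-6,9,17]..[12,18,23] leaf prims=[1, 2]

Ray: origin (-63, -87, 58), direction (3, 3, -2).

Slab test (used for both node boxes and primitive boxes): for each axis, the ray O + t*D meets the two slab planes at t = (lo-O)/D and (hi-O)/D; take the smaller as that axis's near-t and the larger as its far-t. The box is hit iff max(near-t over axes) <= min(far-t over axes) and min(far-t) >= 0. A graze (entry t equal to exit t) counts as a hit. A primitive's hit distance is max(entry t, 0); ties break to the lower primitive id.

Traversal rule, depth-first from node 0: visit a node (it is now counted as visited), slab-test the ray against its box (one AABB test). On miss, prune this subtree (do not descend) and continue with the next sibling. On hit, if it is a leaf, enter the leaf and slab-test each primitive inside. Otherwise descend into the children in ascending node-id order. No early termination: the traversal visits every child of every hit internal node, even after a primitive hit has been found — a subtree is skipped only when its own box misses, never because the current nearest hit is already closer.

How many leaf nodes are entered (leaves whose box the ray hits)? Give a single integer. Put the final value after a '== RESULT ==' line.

Walk:
N0 x:[43/3,86/3] y:[67/3,110/3] z:[35/2,77/2] -> hit [67/3,86/3], descend [6, 9, 12, 13]
  N6 x:[43/3,61/3] y:[74/3,86/3] z:[37/2,69/2] -> miss, prune
  N9 x:[65/3,27] y:[31,110/3] z:[49/2,67/2] -> miss, prune
  N12 x:[23,86/3] y:[67/3,86/3] z:[20,77/2] -> hit [23,86/3], descend [1, 3, 5, 8]
    N1 x:[23,82/3] y:[24,77/3] z:[67/2,77/2] -> miss, prune
    N3 x:[26,86/3] y:[67/3,86/3] z:[51/2,29] -> hit [26,86/3], descend [4, 10]
      N4 x:[26,86/3] y:[67/3,24] z:[26,29] -> miss, prune
      N10 x:[26,85/3] y:[27,86/3] z:[51/2,29] -> hit [27,85/3] leaf, test {P8(miss), P17@t=27}
    N5 x:[76/3,82/3] y:[79/3,28] z:[73/2,75/2] -> miss, prune
    N8 x:[70/3,85/3] y:[70/3,82/3] z:[20,51/2] -> hit [70/3,51/2] leaf, test {P18(miss), P19(miss), P20@t=25}
  N13 x:[19,25] y:[32,35] z:[35/2,41/2] -> miss, prune

11 AABB tests over nodes [0, 6, 9, 12, 1, 3, 4, 10, 5, 8, 13]; 2 leaves entered; closest P20.

== RESULT ==
2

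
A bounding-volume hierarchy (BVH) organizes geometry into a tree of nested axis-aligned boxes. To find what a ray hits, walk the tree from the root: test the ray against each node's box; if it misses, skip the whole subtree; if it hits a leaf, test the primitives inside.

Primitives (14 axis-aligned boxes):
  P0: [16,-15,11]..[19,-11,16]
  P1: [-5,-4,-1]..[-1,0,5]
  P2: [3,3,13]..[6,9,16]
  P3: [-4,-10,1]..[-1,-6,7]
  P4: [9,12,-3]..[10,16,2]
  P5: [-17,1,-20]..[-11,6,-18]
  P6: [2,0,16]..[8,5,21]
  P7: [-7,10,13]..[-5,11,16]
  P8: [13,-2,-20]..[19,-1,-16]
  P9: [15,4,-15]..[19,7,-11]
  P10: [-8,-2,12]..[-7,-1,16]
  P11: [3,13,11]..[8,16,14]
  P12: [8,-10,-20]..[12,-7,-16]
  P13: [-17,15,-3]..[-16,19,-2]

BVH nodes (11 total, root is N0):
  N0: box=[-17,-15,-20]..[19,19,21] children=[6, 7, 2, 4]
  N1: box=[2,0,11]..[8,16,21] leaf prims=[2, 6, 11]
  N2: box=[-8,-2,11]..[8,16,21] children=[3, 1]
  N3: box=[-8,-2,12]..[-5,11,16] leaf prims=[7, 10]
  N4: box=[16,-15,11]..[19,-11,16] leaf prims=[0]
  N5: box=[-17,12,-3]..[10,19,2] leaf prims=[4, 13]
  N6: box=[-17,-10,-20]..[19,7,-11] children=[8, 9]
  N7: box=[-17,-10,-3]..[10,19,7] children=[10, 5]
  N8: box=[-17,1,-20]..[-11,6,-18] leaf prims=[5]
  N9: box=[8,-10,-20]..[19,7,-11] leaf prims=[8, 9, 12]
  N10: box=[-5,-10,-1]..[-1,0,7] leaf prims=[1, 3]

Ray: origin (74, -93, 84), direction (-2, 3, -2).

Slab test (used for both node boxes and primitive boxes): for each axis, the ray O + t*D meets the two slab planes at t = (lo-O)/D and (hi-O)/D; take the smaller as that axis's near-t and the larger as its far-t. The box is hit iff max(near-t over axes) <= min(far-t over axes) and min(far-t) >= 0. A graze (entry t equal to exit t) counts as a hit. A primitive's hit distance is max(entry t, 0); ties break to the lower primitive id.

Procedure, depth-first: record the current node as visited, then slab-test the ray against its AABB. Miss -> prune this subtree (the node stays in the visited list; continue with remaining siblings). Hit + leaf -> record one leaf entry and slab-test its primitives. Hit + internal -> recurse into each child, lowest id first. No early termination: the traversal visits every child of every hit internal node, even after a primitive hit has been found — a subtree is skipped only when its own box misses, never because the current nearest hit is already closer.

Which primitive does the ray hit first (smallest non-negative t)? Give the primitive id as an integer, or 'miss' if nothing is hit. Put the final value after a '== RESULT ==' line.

Traverse from the root:
N0 x:[55/2,91/2] y:[26,112/3] z:[63/2,52] -> hit [63/2,112/3], descend [2, 4, 6, 7]
  N2 x:[33,41] y:[91/3,109/3] z:[63/2,73/2] -> hit [33,109/3], descend [1, 3]
    N1 x:[33,36] y:[31,109/3] z:[63/2,73/2] -> hit [33,36] leaf, test {P2@t=34, P6(miss), P11@t=106/3}
    N3 x:[79/2,41] y:[91/3,104/3] z:[34,36] -> miss, prune
  N4 x:[55/2,29] y:[26,82/3] z:[34,73/2] -> miss, prune
  N6 x:[55/2,91/2] y:[83/3,100/3] z:[95/2,52] -> miss, prune
  N7 x:[32,91/2] y:[83/3,112/3] z:[77/2,87/2] -> miss, prune

order=[0, 2, 1, 3, 4, 6, 7]  |boxes|=7  |leaves|=1  hit=P2

== RESULT ==
2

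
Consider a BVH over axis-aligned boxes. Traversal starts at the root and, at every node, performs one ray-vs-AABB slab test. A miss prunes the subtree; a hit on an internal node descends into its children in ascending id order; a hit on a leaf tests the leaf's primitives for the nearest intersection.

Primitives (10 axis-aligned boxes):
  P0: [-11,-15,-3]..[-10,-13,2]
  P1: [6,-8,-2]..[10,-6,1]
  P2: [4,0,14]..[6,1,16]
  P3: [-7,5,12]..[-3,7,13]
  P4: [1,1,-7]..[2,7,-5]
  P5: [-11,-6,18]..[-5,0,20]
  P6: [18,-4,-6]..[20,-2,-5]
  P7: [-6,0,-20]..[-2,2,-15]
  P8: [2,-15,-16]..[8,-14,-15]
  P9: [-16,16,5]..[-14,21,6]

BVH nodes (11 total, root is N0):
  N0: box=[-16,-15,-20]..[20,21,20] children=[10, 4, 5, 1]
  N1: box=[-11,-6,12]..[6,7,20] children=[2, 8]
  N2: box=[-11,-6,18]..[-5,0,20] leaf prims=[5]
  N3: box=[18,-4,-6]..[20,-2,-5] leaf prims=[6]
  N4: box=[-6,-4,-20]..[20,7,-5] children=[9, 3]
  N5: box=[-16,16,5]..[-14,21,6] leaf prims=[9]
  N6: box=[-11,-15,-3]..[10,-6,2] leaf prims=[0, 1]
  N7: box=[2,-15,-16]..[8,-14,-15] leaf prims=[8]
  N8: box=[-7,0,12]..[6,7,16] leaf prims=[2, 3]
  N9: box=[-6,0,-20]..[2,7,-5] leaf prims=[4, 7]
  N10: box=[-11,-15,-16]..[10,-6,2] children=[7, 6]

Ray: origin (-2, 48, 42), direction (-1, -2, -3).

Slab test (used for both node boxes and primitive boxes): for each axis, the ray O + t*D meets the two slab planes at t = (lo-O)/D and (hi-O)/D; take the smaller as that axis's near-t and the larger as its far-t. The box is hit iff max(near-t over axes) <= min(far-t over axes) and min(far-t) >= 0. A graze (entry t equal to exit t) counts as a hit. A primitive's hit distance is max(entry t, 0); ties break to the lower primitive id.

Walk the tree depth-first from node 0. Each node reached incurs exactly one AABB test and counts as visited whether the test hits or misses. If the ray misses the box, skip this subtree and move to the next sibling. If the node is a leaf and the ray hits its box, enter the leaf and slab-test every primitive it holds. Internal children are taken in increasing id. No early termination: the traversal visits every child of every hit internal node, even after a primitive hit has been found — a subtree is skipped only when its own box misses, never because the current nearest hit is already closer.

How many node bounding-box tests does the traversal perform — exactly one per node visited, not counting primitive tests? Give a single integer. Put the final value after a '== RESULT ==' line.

Traverse from the root:
N0 x:[-22,14] y:[27/2,63/2] z:[22/3,62/3] -> hit [27/2,14], descend [1, 4, 5, 10]
  N1 x:[-8,9] y:[41/2,27] z:[22/3,10] -> miss, prune
  N4 x:[-22,4] y:[41/2,26] z:[47/3,62/3] -> miss, prune
  N5 x:[12,14] y:[27/2,16] z:[12,37/3] -> miss, prune
  N10 x:[-12,9] y:[27,63/2] z:[40/3,58/3] -> miss, prune

5 AABB tests over nodes [0, 1, 4, 5, 10]; 0 leaves entered; closest miss.

== RESULT ==
5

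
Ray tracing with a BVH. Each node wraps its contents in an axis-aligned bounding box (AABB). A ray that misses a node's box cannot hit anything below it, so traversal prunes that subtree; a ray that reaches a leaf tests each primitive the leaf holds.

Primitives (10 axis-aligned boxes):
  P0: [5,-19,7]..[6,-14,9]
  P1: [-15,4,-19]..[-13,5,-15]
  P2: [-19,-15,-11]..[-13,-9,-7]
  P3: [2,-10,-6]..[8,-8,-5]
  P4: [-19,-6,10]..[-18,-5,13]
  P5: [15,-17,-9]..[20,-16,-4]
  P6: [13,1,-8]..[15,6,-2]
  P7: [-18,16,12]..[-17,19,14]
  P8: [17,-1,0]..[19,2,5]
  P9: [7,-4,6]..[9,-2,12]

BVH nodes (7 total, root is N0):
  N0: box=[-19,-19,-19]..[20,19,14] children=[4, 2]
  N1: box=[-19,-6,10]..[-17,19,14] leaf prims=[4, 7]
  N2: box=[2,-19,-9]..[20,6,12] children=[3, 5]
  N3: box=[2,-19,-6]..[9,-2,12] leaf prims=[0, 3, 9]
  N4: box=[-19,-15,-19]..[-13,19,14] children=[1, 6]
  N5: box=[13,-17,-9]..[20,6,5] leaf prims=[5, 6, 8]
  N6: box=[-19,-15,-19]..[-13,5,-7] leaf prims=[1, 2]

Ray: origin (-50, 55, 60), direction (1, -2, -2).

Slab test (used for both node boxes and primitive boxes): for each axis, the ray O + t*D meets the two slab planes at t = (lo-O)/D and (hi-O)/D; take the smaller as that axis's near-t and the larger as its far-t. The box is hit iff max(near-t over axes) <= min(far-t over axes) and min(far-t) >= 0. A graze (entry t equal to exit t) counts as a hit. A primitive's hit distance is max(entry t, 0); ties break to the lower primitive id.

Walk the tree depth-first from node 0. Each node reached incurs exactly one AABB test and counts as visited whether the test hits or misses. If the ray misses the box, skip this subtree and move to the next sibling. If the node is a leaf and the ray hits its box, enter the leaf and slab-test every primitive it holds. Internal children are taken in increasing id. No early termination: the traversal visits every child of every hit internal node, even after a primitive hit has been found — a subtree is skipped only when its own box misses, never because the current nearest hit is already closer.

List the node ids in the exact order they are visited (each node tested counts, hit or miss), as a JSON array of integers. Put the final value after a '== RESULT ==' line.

Traverse from the root:
N0 x:[31,70] y:[18,37] z:[23,79/2] -> hit [31,37], descend [2, 4]
  N2 x:[52,70] y:[49/2,37] z:[24,69/2] -> miss, prune
  N4 x:[31,37] y:[18,35] z:[23,79/2] -> hit [31,35], descend [1, 6]
    N1 x:[31,33] y:[18,61/2] z:[23,25] -> miss, prune
    N6 x:[31,37] y:[25,35] z:[67/2,79/2] -> hit [67/2,35] leaf, test {P1(miss), P2@t=67/2}

Visited [0, 2, 4, 1, 6]. Tests: 5 box, 1 leaf. Nearest: P2.

== RESULT ==
[0, 2, 4, 1, 6]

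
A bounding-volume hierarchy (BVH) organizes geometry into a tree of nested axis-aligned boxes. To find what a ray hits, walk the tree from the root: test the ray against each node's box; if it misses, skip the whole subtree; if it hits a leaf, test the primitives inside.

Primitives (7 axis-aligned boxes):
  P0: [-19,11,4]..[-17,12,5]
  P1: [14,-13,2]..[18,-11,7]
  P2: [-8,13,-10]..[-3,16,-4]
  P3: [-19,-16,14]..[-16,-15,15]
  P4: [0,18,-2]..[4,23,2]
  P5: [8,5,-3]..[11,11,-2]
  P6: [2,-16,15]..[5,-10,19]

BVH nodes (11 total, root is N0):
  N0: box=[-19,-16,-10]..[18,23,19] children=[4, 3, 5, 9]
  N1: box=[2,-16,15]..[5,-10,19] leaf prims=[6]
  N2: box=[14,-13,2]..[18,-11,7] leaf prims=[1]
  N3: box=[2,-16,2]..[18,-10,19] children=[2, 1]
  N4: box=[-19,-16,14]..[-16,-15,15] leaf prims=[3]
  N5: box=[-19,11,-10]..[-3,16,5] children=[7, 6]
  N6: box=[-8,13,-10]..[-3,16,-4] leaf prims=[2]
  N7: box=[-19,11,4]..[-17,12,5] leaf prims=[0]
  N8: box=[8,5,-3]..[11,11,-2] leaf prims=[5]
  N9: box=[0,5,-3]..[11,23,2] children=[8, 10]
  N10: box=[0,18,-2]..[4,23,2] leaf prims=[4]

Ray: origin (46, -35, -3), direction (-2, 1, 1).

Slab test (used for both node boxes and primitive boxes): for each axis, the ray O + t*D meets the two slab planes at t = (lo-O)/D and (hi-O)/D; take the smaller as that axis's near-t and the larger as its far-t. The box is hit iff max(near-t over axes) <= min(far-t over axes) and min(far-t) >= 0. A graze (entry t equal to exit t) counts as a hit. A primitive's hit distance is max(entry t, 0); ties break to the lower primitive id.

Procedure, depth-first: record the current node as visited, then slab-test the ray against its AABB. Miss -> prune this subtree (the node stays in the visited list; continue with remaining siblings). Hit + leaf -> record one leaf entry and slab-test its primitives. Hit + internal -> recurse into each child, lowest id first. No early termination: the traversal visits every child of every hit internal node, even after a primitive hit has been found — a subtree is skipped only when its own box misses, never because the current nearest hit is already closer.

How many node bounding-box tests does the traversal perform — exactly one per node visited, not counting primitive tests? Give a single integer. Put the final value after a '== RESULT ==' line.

Trace the traversal:
N0 x:[14,65/2] y:[19,58] z:[-7,22] -> hit [19,22], descend [3, 4, 5, 9]
  N3 x:[14,22] y:[19,25] z:[5,22] -> hit [19,22], descend [1, 2]
    N1 x:[41/2,22] y:[19,25] z:[18,22] -> hit [41/2,22] leaf, test {P6@t=41/2}
    N2 x:[14,16] y:[22,24] z:[5,10] -> miss, prune
  N4 x:[31,65/2] y:[19,20] z:[17,18] -> miss, prune
  N5 x:[49/2,65/2] y:[46,51] z:[-7,8] -> miss, prune
  N9 x:[35/2,23] y:[40,58] z:[0,5] -> miss, prune

order=[0, 3, 1, 2, 4, 5, 9]  |boxes|=7  |leaves|=1  hit=P6

== RESULT ==
7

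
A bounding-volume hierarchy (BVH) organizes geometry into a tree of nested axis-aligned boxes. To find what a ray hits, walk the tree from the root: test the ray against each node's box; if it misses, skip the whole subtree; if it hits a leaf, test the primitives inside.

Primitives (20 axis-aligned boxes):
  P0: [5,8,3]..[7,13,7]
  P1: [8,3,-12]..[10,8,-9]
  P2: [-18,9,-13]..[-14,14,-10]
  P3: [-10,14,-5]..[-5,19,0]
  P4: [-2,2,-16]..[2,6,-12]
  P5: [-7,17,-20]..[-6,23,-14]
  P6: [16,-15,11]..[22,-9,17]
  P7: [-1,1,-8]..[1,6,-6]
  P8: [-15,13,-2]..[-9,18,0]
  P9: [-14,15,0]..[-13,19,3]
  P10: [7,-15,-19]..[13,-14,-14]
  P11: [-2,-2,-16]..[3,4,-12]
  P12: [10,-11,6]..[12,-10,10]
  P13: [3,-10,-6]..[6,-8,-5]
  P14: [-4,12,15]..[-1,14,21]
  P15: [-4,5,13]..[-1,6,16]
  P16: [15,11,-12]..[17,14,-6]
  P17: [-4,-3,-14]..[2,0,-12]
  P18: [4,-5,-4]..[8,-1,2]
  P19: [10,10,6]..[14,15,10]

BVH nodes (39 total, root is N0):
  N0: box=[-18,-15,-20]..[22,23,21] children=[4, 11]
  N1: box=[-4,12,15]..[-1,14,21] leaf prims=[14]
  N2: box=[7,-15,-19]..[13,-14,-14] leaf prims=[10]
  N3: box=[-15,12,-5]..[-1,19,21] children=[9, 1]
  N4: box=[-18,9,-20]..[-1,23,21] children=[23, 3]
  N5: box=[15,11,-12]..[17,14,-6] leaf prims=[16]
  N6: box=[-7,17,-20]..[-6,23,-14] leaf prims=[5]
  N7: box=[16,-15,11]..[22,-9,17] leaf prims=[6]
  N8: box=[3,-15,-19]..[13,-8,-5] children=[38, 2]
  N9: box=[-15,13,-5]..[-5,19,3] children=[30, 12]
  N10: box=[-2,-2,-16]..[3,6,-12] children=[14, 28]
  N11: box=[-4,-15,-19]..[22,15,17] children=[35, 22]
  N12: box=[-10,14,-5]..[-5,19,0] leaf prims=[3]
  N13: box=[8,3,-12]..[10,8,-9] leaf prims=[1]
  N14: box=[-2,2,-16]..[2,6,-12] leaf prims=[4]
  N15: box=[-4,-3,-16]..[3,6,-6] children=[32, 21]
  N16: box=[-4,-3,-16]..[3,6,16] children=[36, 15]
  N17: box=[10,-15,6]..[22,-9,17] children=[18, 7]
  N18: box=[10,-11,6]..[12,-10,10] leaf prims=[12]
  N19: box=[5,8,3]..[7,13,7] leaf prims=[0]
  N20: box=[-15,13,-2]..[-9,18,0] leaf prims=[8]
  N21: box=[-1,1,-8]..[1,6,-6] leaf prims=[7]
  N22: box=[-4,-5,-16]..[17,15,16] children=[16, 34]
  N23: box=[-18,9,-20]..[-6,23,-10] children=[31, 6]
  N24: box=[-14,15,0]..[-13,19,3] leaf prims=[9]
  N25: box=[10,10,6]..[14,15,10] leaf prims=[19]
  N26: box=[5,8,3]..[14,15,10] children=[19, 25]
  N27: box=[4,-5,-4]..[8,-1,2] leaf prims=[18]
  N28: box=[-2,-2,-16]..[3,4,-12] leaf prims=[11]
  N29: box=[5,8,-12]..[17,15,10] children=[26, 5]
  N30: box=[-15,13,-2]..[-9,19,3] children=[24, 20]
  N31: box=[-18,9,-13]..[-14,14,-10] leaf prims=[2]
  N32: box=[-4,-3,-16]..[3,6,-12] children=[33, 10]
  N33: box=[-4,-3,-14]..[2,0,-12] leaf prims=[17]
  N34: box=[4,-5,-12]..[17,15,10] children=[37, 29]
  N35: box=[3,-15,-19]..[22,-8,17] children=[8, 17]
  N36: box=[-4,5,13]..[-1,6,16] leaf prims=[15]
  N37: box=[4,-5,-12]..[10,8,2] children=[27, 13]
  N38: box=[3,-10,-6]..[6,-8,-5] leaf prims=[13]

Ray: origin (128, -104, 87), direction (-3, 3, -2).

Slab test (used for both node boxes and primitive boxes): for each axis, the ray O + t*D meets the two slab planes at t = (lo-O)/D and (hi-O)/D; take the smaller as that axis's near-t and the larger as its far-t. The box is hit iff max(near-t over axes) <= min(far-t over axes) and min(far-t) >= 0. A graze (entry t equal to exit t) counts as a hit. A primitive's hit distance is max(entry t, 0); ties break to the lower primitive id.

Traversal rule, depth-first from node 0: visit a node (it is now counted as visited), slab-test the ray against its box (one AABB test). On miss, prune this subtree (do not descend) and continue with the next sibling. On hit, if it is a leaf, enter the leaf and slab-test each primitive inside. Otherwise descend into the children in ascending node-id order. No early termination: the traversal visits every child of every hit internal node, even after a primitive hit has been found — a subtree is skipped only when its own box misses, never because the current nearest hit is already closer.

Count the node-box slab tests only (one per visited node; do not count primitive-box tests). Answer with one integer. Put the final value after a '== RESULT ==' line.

Trace the traversal:
N0 x:[106/3,146/3] y:[89/3,127/3] z:[33,107/2] -> hit [106/3,127/3], descend [4, 11]
  N4 x:[43,146/3] y:[113/3,127/3] z:[33,107/2] -> miss, prune
  N11 x:[106/3,44] y:[89/3,119/3] z:[35,53] -> hit [106/3,119/3], descend [22, 35]
    N22 x:[37,44] y:[33,119/3] z:[71/2,103/2] -> hit [37,119/3], descend [16, 34]
      N16 x:[125/3,44] y:[101/3,110/3] z:[71/2,103/2] -> miss, prune
      N34 x:[37,124/3] y:[33,119/3] z:[77/2,99/2] -> hit [77/2,119/3], descend [29, 37]
        N29 x:[37,41] y:[112/3,119/3] z:[77/2,99/2] -> hit [77/2,119/3], descend [5, 26]
          N5 x:[37,113/3] y:[115/3,118/3] z:[93/2,99/2] -> miss, prune
          N26 x:[38,41] y:[112/3,119/3] z:[77/2,42] -> hit [77/2,119/3], descend [19, 25]
            N19 x:[121/3,41] y:[112/3,39] z:[40,42] -> miss, prune
            N25 x:[38,118/3] y:[38,119/3] z:[77/2,81/2] -> hit [77/2,118/3] leaf, test {P19@t=77/2}
        N37 x:[118/3,124/3] y:[33,112/3] z:[85/2,99/2] -> miss, prune
    N35 x:[106/3,125/3] y:[89/3,32] z:[35,53] -> miss, prune

order=[0, 4, 11, 22, 16, 34, 29, 5, 26, 19, 25, 37, 35]  |boxes|=13  |leaves|=1  hit=P19

== RESULT ==
13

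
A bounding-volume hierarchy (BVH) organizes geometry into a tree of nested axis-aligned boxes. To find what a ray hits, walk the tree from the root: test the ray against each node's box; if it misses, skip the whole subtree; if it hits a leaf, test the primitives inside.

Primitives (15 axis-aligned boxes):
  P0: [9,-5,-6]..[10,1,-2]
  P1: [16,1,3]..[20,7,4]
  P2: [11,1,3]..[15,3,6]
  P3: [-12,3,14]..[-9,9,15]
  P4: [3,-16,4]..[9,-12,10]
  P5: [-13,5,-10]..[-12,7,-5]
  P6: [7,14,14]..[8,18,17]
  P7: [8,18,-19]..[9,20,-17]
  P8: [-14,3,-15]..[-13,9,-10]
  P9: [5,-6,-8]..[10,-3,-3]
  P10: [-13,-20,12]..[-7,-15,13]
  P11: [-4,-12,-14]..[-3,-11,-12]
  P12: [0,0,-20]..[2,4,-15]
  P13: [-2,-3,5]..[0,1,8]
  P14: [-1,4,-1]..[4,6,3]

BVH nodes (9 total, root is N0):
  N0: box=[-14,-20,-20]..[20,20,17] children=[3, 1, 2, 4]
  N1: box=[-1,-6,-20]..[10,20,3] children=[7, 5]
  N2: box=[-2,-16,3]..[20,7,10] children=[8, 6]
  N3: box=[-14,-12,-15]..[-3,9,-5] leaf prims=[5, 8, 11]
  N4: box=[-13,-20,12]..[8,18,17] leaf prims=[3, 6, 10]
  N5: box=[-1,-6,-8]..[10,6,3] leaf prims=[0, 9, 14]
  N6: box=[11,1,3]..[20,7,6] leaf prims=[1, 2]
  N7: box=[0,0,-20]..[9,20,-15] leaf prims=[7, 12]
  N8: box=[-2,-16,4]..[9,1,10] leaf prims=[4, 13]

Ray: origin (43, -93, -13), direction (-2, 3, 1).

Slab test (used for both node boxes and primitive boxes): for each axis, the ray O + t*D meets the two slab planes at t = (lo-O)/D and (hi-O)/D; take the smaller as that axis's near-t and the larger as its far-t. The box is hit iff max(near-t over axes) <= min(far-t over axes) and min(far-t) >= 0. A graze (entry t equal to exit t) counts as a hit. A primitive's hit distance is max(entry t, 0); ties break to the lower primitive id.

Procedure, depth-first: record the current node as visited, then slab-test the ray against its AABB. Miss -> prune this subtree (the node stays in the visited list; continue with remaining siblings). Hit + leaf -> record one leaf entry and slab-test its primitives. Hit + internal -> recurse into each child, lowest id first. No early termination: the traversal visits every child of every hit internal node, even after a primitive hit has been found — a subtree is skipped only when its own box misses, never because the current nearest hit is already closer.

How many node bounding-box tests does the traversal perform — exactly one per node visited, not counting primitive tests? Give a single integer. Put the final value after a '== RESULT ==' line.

Trace the traversal:
N0 x:[23/2,57/2] y:[73/3,113/3] z:[-7,30] -> hit [73/3,57/2], descend [1, 2, 3, 4]
  N1 x:[33/2,22] y:[29,113/3] z:[-7,16] -> miss, prune
  N2 x:[23/2,45/2] y:[77/3,100/3] z:[16,23] -> miss, prune
  N3 x:[23,57/2] y:[27,34] z:[-2,8] -> miss, prune
  N4 x:[35/2,28] y:[73/3,37] z:[25,30] -> hit [25,28] leaf, test {P3(miss), P6(miss), P10@t=25}

Visited [0, 1, 2, 3, 4]. Tests: 5 box, 1 leaf. Nearest: P10.

== RESULT ==
5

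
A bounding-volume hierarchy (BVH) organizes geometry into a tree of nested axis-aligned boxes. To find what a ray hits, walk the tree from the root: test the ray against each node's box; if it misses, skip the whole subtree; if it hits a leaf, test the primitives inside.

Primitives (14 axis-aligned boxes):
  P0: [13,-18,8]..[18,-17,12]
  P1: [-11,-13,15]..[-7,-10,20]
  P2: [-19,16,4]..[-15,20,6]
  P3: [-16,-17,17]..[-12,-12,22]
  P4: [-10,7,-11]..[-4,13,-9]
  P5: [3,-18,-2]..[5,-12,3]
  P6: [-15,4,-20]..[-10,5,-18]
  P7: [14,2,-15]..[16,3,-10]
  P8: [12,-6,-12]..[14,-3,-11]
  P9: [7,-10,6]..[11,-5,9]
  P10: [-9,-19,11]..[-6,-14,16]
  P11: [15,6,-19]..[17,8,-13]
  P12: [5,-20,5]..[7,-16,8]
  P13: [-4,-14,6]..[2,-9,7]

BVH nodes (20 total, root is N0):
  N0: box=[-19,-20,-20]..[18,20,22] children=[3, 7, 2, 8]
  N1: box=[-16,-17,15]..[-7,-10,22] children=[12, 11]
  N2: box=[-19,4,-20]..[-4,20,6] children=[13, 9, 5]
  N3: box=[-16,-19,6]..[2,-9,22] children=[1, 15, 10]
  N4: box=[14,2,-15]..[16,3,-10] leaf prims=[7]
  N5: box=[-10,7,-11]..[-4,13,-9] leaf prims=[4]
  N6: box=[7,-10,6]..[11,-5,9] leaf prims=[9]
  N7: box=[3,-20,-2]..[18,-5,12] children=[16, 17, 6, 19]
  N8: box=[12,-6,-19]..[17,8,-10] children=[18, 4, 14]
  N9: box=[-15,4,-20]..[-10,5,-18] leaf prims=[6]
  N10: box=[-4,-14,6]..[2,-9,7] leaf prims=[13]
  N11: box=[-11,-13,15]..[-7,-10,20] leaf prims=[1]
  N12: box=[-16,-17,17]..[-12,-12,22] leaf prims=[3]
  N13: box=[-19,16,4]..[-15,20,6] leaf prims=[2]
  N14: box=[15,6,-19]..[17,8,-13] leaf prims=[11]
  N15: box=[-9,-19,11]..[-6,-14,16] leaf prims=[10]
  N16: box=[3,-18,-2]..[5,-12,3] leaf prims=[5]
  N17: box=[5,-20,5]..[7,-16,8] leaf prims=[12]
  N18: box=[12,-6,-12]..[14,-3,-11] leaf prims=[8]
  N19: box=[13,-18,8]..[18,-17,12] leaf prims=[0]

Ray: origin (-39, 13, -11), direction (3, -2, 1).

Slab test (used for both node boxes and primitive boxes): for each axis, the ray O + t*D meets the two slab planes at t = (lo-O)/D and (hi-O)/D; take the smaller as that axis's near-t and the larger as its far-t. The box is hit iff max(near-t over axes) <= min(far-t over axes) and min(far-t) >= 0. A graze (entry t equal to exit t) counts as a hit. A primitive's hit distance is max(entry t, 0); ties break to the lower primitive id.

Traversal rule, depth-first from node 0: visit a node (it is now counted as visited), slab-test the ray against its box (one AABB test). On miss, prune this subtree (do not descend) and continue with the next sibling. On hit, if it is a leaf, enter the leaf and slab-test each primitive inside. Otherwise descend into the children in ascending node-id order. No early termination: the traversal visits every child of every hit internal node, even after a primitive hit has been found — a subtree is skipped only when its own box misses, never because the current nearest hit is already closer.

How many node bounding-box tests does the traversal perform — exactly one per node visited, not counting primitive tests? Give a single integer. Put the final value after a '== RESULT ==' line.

Walk:
N0 x:[20/3,19] y:[-7/2,33/2] z:[-9,33] -> hit [20/3,33/2], descend [2, 3, 7, 8]
  N2 x:[20/3,35/3] y:[-7/2,9/2] z:[-9,17] -> miss, prune
  N3 x:[23/3,41/3] y:[11,16] z:[17,33] -> miss, prune
  N7 x:[14,19] y:[9,33/2] z:[9,23] -> hit [14,33/2], descend [6, 16, 17, 19]
    N6 x:[46/3,50/3] y:[9,23/2] z:[17,20] -> miss, prune
    N16 x:[14,44/3] y:[25/2,31/2] z:[9,14] -> hit [14,14] leaf, test {P5@t=14}
    N17 x:[44/3,46/3] y:[29/2,33/2] z:[16,19] -> miss, prune
    N19 x:[52/3,19] y:[15,31/2] z:[19,23] -> miss, prune
  N8 x:[17,56/3] y:[5/2,19/2] z:[-8,1] -> miss, prune

Visited [0, 2, 3, 7, 6, 16, 17, 19, 8]. Tests: 9 box, 1 leaf. Nearest: P5.

== RESULT ==
9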